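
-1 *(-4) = 4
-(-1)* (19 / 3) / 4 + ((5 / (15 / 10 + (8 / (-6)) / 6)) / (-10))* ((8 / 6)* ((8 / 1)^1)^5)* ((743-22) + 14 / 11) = -37489208633 / 3036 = -12348224.19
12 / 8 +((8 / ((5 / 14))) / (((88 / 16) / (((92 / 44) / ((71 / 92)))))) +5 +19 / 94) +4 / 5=37423181 / 2018885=18.54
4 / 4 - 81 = -80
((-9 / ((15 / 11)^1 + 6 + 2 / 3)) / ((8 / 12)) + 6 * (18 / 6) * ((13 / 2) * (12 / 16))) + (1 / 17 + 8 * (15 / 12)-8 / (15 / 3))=1703389 / 18020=94.53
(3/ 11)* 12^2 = 432/ 11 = 39.27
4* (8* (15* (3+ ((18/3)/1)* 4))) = 12960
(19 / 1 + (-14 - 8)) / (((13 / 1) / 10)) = -30 / 13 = -2.31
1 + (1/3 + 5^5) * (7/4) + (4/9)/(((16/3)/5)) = 21883/4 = 5470.75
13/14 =0.93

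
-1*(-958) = 958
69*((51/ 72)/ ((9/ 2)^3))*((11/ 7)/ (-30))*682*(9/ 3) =-57.48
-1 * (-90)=90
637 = 637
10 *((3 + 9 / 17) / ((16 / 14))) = 525 / 17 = 30.88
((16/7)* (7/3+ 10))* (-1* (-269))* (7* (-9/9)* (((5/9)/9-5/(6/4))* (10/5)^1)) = 84401440/243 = 347331.03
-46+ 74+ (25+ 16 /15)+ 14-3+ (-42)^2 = 27436 /15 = 1829.07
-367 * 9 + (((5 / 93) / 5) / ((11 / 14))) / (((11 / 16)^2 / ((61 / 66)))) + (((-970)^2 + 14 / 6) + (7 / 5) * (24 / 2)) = 19150055288906 / 20424195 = 937616.16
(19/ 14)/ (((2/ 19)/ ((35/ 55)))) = 361/ 44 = 8.20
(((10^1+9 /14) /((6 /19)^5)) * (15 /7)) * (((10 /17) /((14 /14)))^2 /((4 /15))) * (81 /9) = 230586719375 /2718912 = 84808.45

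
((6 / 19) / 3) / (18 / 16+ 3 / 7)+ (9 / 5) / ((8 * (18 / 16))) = 2213 / 8265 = 0.27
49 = 49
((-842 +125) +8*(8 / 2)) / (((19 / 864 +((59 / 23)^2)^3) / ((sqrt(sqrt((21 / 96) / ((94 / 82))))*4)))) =-17522712109152*287^(1 / 4)*94^(3 / 4) / 342599861228521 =-6.36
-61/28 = -2.18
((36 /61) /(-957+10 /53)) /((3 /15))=-9540 /3093371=-0.00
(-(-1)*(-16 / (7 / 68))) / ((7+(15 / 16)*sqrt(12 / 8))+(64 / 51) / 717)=-5215358094114816 / 228623570731451+349155430087680*sqrt(6) / 228623570731451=-19.07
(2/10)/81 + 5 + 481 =196831/405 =486.00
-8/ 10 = -4/ 5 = -0.80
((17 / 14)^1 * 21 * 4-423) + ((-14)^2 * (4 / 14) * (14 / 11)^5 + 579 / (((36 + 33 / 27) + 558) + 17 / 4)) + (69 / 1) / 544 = -251275507586053 / 1890749047264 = -132.90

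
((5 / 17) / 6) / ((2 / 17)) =5 / 12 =0.42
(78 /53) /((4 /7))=273 /106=2.58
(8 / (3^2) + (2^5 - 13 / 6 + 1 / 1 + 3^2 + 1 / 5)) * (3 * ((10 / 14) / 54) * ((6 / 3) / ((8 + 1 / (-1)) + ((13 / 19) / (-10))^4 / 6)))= 4799722430000 / 10344886378029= 0.46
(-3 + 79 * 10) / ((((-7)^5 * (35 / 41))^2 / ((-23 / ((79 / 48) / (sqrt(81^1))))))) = -13144801392 / 27336542221975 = -0.00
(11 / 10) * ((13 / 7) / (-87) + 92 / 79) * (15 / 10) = 1.89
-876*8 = -7008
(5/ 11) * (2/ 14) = 5/ 77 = 0.06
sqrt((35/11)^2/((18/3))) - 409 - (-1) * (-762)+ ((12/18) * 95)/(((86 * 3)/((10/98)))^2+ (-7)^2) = -561452534807/479464167+ 35 * sqrt(6)/66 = -1169.70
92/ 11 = 8.36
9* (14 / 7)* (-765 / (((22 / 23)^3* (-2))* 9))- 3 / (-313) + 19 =2976682915 / 3332824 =893.14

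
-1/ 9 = -0.11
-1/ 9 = -0.11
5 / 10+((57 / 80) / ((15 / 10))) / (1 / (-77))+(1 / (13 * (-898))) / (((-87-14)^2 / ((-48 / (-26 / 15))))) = -1116971590083 / 30962483240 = -36.08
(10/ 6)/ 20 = 1/ 12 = 0.08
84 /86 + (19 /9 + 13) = 6226 /387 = 16.09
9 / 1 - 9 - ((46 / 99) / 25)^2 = -2116 / 6125625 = -0.00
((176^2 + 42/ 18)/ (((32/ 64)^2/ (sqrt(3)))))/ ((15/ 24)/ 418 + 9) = 1243098560*sqrt(3)/ 90303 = 23843.17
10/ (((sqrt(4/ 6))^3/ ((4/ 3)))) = 10*sqrt(6) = 24.49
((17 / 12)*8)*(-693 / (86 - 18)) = -115.50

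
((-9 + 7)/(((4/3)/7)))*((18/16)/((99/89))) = -1869/176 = -10.62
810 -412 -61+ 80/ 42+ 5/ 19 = 135328/ 399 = 339.17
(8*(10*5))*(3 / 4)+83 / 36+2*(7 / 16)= 21829 / 72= 303.18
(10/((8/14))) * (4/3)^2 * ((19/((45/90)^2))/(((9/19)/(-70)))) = -28302400/81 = -349412.35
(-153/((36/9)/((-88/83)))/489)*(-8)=-0.66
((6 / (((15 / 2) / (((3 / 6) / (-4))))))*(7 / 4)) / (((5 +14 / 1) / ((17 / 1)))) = -119 / 760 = -0.16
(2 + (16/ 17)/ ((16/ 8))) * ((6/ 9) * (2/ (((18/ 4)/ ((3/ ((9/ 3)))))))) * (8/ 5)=896/ 765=1.17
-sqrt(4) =-2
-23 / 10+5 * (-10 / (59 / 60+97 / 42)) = -80603 / 4610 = -17.48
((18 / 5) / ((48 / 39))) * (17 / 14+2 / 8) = 4797 / 1120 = 4.28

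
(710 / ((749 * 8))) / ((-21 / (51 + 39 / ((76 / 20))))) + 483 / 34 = 46944221 / 3386978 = 13.86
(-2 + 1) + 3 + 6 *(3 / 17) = 52 / 17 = 3.06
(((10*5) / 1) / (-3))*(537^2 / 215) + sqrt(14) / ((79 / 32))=-22352.67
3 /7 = 0.43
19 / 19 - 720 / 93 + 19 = 380 / 31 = 12.26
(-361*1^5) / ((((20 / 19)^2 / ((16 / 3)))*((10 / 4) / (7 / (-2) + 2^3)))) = -390963 / 125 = -3127.70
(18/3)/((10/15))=9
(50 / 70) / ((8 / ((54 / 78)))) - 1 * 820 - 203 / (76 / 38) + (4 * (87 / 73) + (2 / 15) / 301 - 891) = -61963116611 / 34277880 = -1807.67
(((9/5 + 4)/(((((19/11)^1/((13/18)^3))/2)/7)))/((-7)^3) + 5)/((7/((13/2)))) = 873197741/190035720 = 4.59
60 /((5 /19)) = 228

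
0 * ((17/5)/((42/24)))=0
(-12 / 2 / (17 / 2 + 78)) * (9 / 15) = -36 / 865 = -0.04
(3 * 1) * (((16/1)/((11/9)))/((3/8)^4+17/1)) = 1769472/766843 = 2.31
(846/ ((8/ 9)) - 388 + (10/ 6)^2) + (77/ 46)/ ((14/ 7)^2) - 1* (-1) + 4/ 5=4709219/ 8280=568.75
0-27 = -27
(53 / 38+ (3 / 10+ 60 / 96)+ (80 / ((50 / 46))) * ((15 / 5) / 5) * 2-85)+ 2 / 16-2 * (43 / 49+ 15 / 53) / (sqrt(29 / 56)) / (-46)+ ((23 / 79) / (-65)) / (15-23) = 6028 * sqrt(406) / 1732199+ 22499647 / 3902600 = 5.84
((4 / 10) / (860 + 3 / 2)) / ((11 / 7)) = 28 / 94765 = 0.00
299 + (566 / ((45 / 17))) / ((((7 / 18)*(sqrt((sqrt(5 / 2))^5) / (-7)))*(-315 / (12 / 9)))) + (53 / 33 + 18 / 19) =153952*2^(1 / 4)*5^(3 / 4) / 118125 + 189074 / 627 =306.74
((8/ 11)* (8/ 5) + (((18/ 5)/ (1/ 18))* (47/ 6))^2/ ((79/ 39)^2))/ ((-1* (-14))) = 4485.37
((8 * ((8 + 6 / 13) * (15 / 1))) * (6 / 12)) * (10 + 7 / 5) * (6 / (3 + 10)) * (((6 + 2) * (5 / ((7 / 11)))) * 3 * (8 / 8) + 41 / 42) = 506327.68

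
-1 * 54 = -54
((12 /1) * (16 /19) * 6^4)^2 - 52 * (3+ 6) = 61917195276 /361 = 171515776.39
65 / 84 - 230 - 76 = -25639 / 84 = -305.23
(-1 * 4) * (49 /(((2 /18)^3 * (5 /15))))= -428652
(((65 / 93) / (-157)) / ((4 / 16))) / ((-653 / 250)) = 65000 / 9534453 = 0.01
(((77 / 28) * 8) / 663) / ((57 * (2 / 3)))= 11 / 12597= 0.00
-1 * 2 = -2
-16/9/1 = -16/9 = -1.78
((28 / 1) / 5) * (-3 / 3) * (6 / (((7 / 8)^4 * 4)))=-24576 / 1715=-14.33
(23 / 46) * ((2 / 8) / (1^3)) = 1 / 8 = 0.12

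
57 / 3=19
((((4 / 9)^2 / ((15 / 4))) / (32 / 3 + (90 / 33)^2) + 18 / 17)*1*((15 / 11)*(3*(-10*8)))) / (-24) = 120103820 / 8295507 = 14.48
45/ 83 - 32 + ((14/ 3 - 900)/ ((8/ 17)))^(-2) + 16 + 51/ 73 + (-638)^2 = 1285512874406737866/ 3158281385099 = 407029.24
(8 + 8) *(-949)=-15184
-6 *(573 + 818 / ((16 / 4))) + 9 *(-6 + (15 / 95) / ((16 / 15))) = -1434171 / 304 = -4717.67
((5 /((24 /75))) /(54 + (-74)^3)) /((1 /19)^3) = -171475 /648272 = -0.26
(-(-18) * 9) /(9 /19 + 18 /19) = 114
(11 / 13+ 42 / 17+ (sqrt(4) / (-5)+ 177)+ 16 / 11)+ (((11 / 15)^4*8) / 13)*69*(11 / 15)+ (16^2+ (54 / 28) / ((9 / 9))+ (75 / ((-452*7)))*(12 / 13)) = 436394342379131 / 973478756250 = 448.28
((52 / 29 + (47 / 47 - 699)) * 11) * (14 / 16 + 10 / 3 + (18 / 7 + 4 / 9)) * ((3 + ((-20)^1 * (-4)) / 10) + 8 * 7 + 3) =-673858075 / 174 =-3872747.56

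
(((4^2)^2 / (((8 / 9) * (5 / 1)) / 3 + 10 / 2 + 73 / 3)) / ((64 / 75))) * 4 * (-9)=-350.48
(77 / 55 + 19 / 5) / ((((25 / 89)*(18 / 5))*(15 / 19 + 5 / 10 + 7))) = 43966 / 70875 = 0.62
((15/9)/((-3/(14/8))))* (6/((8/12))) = -35/4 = -8.75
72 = 72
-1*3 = -3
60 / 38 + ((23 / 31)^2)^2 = 33022609 / 17546899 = 1.88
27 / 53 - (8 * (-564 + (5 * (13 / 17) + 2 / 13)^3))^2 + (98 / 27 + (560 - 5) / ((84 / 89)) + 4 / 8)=-16068591.84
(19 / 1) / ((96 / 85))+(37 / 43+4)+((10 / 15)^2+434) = 5648687 / 12384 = 456.13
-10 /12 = -5 /6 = -0.83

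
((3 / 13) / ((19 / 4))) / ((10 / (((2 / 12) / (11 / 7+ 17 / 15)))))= 21 / 70148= 0.00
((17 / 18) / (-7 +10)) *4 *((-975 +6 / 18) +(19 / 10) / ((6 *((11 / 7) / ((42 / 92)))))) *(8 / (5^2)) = -1005994958 / 2561625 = -392.72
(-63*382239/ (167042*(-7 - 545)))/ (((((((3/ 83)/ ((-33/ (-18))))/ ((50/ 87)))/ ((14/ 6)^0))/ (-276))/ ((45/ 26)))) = -70467964875/ 19376872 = -3636.70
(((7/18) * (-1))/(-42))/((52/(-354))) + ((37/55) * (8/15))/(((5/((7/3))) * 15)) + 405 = 7817523613/19305000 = 404.95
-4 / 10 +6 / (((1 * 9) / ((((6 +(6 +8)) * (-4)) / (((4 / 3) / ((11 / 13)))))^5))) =-417444192742586 / 1856465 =-224859716.04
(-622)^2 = 386884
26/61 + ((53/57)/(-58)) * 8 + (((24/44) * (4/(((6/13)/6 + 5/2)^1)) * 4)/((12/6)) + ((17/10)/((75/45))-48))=-167164226129/3715696050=-44.99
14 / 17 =0.82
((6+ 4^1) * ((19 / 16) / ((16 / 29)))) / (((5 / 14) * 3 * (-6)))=-3857 / 1152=-3.35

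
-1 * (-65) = 65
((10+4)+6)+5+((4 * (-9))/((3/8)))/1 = -71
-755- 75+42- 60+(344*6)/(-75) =-21888/25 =-875.52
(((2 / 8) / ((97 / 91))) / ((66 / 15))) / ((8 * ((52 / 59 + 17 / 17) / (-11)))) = -0.04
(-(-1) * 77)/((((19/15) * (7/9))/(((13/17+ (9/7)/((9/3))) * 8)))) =1686960/2261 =746.11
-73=-73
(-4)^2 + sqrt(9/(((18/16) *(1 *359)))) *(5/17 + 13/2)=231 *sqrt(718)/6103 + 16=17.01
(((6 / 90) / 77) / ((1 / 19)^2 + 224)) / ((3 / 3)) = 361 / 93399075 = 0.00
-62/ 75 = -0.83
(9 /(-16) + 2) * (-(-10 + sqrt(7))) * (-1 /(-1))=115 /8 - 23 * sqrt(7) /16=10.57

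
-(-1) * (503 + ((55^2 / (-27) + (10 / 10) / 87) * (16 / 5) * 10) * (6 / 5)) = -3798.78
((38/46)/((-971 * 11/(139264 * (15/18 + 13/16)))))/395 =-165376/3684945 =-0.04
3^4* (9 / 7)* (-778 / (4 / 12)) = -1701486 / 7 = -243069.43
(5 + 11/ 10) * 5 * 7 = 427/ 2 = 213.50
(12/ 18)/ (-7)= -2/ 21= -0.10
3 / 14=0.21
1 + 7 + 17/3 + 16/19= 827/57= 14.51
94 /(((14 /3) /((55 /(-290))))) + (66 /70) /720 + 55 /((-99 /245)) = -102260843 /730800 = -139.93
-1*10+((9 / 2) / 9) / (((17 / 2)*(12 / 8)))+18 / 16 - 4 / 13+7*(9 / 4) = 35041 / 5304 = 6.61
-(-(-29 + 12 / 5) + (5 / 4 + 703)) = -14617 / 20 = -730.85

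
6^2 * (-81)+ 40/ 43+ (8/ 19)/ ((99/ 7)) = -2915.04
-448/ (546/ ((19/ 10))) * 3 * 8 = -2432/ 65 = -37.42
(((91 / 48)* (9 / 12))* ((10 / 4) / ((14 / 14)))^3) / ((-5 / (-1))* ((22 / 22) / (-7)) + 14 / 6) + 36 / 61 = 15198063 / 1061888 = 14.31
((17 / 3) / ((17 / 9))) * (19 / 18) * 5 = 95 / 6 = 15.83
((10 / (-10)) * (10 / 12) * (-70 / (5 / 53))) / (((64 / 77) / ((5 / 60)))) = 61.99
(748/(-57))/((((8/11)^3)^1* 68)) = -14641/29184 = -0.50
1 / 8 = 0.12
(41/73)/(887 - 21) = 41/63218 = 0.00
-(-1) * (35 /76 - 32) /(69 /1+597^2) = -799 /9030776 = -0.00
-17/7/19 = -17/133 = -0.13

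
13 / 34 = 0.38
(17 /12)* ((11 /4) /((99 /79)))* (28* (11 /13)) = 103411 /1404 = 73.65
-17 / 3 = -5.67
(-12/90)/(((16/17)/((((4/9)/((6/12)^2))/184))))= -0.00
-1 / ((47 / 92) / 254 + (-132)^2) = -23368 / 407164079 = -0.00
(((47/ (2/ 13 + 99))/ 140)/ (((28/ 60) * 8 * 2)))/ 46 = 1833/ 185945984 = 0.00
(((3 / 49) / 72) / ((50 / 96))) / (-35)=-2 / 42875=-0.00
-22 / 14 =-11 / 7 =-1.57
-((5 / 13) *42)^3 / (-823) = 9261000 / 1808131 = 5.12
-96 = -96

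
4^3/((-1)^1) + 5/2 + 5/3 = -359/6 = -59.83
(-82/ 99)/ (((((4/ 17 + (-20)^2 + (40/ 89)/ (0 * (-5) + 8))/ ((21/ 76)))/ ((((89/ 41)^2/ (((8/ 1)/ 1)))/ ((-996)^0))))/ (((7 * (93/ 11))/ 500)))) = -18204414487/ 456696920152000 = -0.00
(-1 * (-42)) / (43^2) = 42 / 1849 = 0.02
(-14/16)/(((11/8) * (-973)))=1/1529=0.00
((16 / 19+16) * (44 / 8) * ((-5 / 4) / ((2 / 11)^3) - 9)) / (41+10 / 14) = -2673055 / 5548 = -481.81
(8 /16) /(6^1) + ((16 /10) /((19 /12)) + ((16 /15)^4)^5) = 119522329906773981584310001 /25271951148605346679687500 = 4.73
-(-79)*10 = 790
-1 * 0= 0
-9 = -9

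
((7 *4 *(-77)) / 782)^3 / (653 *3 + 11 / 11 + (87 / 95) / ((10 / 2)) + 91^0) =-297522556100 / 27842744438851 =-0.01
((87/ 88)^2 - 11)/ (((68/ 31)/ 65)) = -156394225/ 526592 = -296.99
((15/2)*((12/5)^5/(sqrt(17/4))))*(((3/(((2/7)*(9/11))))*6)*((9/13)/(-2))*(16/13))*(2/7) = -1182449664*sqrt(17)/1795625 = -2715.14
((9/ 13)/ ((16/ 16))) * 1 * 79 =54.69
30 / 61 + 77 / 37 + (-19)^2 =820584 / 2257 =363.57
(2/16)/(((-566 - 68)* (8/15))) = -15/40576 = -0.00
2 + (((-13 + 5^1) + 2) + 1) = -3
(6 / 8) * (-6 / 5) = -9 / 10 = -0.90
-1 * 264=-264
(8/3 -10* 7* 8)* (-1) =557.33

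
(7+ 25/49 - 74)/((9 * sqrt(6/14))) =-362 * sqrt(21)/147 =-11.28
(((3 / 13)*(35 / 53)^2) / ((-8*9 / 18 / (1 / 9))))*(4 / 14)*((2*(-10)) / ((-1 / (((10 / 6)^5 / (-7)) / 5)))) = 156250 / 26620893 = 0.01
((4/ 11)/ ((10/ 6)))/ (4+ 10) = 6/ 385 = 0.02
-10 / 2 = -5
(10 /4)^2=25 /4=6.25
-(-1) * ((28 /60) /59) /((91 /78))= 2 /295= 0.01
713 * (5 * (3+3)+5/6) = 131905/6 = 21984.17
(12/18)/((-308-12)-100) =-1/630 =-0.00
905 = 905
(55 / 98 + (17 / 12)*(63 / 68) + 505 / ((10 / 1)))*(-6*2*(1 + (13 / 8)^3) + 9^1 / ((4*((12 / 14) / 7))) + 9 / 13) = -3035352303 / 1304576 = -2326.70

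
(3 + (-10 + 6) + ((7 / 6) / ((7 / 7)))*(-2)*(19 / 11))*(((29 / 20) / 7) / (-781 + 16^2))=0.00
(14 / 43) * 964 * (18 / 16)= 15183 / 43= 353.09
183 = 183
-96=-96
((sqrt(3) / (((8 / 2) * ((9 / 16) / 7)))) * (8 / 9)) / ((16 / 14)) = 196 * sqrt(3) / 81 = 4.19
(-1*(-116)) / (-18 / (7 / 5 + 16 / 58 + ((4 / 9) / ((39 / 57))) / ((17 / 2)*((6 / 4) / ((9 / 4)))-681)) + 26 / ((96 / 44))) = 13355809872 / 134681573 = 99.17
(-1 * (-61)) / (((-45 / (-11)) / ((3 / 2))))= 22.37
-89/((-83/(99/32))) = 8811/2656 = 3.32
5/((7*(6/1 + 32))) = 5/266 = 0.02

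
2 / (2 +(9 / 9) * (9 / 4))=8 / 17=0.47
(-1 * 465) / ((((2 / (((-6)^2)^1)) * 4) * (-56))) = 4185 / 112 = 37.37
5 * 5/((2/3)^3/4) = 675/2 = 337.50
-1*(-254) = 254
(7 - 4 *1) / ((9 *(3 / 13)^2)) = 169 / 27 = 6.26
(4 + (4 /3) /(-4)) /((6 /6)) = 11 /3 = 3.67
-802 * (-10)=8020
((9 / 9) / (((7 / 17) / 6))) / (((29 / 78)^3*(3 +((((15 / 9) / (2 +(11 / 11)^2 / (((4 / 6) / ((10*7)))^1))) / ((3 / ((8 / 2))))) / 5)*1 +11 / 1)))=23306672376 / 1151185189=20.25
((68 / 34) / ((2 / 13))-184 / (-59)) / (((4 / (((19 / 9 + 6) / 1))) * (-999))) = -23141 / 707292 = -0.03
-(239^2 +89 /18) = -1028267 /18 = -57125.94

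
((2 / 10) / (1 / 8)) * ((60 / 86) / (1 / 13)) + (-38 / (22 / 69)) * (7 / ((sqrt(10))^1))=624 / 43-9177 * sqrt(10) / 110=-249.31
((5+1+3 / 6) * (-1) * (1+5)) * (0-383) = 14937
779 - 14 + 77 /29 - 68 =20290 /29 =699.66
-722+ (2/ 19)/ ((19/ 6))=-721.97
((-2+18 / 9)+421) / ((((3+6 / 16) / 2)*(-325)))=-6736 / 8775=-0.77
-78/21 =-26/7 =-3.71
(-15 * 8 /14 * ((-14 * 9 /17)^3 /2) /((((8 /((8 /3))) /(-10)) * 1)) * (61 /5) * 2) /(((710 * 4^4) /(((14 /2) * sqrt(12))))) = -15252867 * sqrt(3) /1395292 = -18.93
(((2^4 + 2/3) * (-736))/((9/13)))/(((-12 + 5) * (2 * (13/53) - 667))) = -1014208/267057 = -3.80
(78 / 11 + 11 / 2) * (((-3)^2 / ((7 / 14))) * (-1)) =-226.64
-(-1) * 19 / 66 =19 / 66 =0.29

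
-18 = -18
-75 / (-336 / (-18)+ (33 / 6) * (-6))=225 / 43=5.23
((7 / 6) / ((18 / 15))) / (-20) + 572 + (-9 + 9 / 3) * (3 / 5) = 409213 / 720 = 568.35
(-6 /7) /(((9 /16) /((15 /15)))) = -32 /21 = -1.52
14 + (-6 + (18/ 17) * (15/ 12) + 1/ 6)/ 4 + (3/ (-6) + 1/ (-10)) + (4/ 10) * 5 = 7279/ 510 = 14.27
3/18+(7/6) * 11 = 13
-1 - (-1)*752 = 751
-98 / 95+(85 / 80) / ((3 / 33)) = 16197 / 1520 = 10.66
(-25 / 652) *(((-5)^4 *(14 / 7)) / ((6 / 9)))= -46875 / 652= -71.89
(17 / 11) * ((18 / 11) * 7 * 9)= 19278 / 121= 159.32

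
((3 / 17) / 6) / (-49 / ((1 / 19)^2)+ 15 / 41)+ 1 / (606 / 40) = 0.07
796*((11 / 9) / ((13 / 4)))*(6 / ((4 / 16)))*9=64659.69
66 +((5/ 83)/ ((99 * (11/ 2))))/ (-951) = 5673230432/ 85958037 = 66.00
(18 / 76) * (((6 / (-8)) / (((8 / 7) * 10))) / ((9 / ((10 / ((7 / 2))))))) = -3 / 608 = -0.00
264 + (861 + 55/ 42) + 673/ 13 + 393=857809/ 546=1571.08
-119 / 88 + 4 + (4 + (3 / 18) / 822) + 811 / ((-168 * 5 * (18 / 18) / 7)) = -7487 / 67815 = -0.11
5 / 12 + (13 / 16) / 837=5593 / 13392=0.42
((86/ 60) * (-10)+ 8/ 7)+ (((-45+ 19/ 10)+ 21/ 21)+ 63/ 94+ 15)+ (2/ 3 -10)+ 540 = 2423314/ 4935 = 491.05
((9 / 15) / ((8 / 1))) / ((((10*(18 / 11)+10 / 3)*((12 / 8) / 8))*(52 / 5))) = 33 / 16900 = 0.00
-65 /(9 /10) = -650 /9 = -72.22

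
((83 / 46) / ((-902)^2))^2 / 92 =6889 / 128863416337348352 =0.00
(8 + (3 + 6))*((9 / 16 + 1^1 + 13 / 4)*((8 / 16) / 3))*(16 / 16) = 1309 / 96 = 13.64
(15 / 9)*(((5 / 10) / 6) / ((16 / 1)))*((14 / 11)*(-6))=-35 / 528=-0.07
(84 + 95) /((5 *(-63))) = -179 /315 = -0.57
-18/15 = -6/5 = -1.20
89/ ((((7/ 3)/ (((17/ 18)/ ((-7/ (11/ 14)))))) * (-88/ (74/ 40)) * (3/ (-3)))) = -55981/ 658560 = -0.09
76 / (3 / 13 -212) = -988 / 2753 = -0.36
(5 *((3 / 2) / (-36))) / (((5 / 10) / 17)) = -7.08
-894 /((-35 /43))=1098.34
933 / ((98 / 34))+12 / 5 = 79893 / 245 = 326.09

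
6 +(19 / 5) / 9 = 289 / 45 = 6.42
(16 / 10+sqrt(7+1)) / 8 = 1 / 5+sqrt(2) / 4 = 0.55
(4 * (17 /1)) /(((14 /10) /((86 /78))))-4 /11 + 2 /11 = 160274 /3003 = 53.37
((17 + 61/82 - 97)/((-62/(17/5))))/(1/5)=110483/5084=21.73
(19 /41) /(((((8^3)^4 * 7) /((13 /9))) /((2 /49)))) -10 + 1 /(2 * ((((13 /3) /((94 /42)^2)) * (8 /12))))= -516332318260982645 /56534517078294528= -9.13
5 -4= 1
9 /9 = 1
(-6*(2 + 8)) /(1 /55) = -3300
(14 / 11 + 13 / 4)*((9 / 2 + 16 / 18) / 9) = 19303 / 7128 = 2.71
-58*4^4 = -14848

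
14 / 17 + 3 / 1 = 65 / 17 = 3.82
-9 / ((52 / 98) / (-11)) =4851 / 26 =186.58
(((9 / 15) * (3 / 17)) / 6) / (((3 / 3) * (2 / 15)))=9 / 68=0.13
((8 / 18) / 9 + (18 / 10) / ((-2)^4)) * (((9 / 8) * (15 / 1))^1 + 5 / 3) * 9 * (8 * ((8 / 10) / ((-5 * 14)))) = -93361 / 37800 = -2.47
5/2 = 2.50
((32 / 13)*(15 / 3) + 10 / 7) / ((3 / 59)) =73750 / 273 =270.15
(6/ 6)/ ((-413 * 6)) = -1/ 2478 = -0.00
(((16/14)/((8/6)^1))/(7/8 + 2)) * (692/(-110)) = -16608/8855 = -1.88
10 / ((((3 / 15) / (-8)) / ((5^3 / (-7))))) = 50000 / 7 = 7142.86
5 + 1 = 6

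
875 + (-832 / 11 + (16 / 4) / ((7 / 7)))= 803.36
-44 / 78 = -22 / 39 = -0.56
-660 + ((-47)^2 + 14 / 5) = 7759 / 5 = 1551.80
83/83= 1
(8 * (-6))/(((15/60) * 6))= -32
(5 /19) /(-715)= -1 /2717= -0.00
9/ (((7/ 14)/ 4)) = 72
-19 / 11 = -1.73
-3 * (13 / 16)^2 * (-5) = 9.90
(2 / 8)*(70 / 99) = 35 / 198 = 0.18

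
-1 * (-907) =907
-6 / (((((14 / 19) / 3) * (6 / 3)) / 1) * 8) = -171 / 112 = -1.53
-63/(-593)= 63/593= 0.11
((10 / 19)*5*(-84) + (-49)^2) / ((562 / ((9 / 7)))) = 4.99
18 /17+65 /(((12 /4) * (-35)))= 157 /357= 0.44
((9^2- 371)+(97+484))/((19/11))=3201/19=168.47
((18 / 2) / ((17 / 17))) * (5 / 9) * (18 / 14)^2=8.27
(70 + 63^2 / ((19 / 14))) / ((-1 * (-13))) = 56896 / 247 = 230.35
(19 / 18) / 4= 19 / 72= 0.26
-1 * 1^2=-1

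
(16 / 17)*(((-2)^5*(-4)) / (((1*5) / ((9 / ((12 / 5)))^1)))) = 1536 / 17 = 90.35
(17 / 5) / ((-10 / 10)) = -17 / 5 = -3.40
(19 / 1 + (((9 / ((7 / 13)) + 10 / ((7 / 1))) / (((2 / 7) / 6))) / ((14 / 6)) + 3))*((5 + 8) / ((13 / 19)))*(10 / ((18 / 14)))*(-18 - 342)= -9857200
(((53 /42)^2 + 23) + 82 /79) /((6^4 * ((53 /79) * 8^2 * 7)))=3571747 /54282203136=0.00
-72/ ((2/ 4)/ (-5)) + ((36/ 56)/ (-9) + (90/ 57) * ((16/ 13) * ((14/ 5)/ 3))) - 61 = 2284847/ 3458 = 660.74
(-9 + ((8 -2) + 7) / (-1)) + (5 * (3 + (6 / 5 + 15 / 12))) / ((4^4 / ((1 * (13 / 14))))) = -313975 / 14336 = -21.90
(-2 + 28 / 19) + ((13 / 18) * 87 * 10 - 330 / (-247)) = 629.14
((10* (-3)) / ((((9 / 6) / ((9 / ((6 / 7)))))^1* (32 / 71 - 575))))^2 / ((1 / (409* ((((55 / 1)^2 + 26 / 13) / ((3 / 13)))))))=716707.29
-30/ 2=-15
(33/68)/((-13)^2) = 0.00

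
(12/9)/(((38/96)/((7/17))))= 448/323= 1.39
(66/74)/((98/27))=891/3626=0.25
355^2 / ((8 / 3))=378075 / 8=47259.38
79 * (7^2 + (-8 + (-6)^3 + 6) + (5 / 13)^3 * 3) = -13337.52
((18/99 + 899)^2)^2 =9571076939998161/14641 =653717433235.31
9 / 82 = 0.11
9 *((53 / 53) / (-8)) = -9 / 8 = -1.12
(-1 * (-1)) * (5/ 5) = 1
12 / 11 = 1.09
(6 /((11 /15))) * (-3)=-270 /11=-24.55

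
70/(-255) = -14/51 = -0.27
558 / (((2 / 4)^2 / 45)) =100440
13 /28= 0.46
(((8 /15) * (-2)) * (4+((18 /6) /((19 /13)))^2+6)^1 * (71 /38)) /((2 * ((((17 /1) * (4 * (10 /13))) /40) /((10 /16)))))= -4735913 /699618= -6.77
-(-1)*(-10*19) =-190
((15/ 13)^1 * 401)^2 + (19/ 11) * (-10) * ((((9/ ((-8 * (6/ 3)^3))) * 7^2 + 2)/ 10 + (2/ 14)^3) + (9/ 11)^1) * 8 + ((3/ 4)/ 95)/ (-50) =7131013814603901/ 33316533250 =214038.29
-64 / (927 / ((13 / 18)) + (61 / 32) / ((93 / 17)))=-2476032 / 49671017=-0.05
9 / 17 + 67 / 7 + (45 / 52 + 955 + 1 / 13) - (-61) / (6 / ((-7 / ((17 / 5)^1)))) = 945.11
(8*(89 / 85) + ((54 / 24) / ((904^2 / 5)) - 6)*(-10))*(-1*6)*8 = -28497898977 / 8682920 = -3282.06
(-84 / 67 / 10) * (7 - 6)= -42 / 335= -0.13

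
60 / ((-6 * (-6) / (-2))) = -10 / 3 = -3.33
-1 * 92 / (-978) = 46 / 489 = 0.09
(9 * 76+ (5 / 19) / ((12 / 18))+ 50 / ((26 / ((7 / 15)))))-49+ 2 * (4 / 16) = 471863 / 741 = 636.79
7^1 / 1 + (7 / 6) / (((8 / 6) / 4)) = 21 / 2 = 10.50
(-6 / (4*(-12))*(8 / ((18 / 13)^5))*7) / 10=2599051 / 18895680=0.14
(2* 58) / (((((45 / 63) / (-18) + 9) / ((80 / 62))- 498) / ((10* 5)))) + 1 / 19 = -29101741 / 2474921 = -11.76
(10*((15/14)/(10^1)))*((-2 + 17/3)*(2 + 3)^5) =12276.79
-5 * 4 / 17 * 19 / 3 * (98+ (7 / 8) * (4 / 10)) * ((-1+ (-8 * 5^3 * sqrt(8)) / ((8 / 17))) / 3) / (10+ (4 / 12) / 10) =53390 / 2193+ 13347500 * sqrt(2) / 129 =146351.60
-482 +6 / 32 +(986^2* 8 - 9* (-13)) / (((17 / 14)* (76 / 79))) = 34405988433 / 5168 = 6657505.50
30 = 30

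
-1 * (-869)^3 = 656234909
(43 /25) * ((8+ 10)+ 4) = 946 /25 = 37.84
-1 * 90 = -90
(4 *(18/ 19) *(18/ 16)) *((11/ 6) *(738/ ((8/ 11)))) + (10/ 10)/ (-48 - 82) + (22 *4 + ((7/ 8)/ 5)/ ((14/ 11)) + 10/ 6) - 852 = 84994109/ 11856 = 7168.87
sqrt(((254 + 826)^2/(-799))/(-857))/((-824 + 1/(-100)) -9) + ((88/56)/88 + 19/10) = 537/280 -36000*sqrt(684743)/19013258881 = 1.92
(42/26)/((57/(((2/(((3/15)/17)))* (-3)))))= -3570/247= -14.45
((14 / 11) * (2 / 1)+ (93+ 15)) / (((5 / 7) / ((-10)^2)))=170240 / 11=15476.36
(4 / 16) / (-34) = -1 / 136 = -0.01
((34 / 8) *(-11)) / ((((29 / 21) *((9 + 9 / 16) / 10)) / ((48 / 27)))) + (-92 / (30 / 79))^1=-1194874 / 3915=-305.20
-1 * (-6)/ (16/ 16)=6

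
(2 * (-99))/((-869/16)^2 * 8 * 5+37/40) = -31680/18879173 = -0.00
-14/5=-2.80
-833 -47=-880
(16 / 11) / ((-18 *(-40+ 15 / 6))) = 16 / 7425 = 0.00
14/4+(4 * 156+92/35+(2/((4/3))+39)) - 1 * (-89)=26587/35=759.63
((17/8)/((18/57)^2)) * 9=6137/32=191.78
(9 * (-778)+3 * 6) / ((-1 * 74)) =3492 / 37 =94.38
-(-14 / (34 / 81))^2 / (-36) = 35721 / 1156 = 30.90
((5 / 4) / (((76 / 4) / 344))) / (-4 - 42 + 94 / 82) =-17630 / 34941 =-0.50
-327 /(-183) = 109 /61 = 1.79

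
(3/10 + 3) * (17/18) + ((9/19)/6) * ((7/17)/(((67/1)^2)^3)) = 5463776741390399/1753083446435220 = 3.12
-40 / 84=-10 / 21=-0.48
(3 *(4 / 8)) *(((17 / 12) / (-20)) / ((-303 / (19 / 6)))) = 323 / 290880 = 0.00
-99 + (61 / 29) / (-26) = -74707 / 754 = -99.08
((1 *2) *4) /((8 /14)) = 14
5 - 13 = -8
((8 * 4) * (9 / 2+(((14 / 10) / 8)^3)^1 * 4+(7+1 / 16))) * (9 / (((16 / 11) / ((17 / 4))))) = 311932269 / 32000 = 9747.88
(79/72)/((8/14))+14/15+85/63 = 4707/1120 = 4.20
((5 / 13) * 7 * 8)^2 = 78400 / 169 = 463.91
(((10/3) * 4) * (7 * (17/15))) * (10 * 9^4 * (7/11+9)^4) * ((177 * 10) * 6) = 9304915948791321600/14641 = 635538279406551.57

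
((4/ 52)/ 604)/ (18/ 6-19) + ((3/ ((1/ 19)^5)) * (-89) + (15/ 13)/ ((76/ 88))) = -1578094985329363/ 2387008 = -661118431.66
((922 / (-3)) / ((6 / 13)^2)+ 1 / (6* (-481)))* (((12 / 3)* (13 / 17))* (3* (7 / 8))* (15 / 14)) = -93685595 / 7548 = -12411.98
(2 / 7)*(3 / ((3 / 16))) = 32 / 7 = 4.57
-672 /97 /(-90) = 112 /1455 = 0.08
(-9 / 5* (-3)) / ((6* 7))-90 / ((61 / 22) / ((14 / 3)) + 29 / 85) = -164713617 / 1714090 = -96.09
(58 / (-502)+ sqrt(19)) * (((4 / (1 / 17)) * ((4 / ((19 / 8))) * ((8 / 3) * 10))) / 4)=-1262080 / 14307+ 43520 * sqrt(19) / 57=3239.84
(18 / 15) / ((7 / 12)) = 72 / 35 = 2.06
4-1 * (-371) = 375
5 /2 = 2.50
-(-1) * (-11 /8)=-11 /8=-1.38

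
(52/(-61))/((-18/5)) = 130/549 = 0.24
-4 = -4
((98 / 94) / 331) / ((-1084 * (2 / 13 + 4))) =-637 / 910644552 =-0.00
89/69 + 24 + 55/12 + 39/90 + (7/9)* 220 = 833869/4140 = 201.42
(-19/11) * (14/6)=-133/33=-4.03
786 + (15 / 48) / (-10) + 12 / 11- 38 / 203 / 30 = 843595337 / 1071840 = 787.05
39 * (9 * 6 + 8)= 2418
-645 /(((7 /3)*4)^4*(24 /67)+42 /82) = -0.24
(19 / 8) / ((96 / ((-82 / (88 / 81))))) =-21033 / 11264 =-1.87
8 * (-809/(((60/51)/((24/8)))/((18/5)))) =-1485324/25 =-59412.96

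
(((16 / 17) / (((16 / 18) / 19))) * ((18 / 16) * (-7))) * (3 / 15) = -10773 / 340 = -31.69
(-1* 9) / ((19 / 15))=-135 / 19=-7.11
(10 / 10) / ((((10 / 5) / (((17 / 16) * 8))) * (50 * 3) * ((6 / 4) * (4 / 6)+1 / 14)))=119 / 4500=0.03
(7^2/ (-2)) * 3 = -147/ 2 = -73.50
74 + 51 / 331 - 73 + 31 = 10643 / 331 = 32.15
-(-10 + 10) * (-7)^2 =0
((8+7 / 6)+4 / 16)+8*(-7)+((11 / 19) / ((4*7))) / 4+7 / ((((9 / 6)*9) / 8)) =-2437859 / 57456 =-42.43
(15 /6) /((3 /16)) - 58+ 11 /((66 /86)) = -91 /3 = -30.33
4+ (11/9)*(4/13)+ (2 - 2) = 512/117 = 4.38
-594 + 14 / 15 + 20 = -8596 / 15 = -573.07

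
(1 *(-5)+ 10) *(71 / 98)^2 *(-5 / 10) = -25205 / 19208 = -1.31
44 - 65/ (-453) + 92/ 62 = 640745/ 14043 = 45.63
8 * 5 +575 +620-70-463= 702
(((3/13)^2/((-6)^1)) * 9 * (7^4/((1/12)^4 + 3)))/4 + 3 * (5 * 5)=88638213/1501903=59.02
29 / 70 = 0.41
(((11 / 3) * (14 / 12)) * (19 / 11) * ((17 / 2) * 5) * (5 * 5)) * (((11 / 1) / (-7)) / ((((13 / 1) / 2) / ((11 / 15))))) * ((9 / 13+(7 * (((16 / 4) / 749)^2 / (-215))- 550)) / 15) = 50970.07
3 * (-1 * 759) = -2277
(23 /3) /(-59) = -23 /177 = -0.13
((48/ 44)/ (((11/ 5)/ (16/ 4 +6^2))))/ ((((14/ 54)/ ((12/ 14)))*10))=38880/ 5929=6.56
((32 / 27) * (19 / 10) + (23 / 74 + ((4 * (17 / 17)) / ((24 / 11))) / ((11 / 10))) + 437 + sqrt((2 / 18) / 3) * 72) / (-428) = -4407881 / 4275720-2 * sqrt(3) / 107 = -1.06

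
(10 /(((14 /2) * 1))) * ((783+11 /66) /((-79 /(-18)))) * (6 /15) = 56388 /553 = 101.97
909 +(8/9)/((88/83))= 90074/99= 909.84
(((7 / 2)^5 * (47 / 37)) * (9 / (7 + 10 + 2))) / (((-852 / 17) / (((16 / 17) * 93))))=-220390191 / 399304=-551.94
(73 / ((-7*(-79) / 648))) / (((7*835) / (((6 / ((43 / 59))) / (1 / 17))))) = 284675472 / 138988255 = 2.05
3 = 3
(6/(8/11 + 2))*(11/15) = 121/75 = 1.61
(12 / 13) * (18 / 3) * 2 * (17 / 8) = 306 / 13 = 23.54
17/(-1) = -17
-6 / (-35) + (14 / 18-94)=-29311 / 315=-93.05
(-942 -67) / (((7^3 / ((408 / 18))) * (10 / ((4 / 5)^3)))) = -2195584 / 643125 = -3.41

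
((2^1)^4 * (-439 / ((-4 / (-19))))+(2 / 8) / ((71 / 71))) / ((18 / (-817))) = 36344245 / 24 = 1514343.54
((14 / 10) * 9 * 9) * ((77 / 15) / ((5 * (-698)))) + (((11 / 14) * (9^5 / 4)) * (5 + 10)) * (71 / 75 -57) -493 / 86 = -256119179765903 / 26262250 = -9752370.03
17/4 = 4.25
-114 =-114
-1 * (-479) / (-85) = -479 / 85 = -5.64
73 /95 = 0.77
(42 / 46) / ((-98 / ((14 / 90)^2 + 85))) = -86087 / 108675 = -0.79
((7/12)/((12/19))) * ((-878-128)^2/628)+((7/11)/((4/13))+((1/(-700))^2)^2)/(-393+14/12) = 6529404391745703078371/4386818239650000000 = 1488.41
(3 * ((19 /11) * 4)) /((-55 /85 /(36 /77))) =-139536 /9317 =-14.98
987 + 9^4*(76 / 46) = 272019 / 23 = 11826.91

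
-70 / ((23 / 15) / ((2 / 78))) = -350 / 299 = -1.17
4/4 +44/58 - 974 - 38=-29297/29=-1010.24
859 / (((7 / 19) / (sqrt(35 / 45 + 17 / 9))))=3807.44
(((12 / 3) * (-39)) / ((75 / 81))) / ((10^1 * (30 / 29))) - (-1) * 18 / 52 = -259029 / 16250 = -15.94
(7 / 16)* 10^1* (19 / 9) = 665 / 72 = 9.24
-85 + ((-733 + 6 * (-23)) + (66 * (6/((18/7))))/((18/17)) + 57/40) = -809.13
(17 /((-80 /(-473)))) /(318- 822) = -8041 /40320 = -0.20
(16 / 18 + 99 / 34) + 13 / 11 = 16771 / 3366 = 4.98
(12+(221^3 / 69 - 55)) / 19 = 10790894 / 1311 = 8231.04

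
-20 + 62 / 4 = -9 / 2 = -4.50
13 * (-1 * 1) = -13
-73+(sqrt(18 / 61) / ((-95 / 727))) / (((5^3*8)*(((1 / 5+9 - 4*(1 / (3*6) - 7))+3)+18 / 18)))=-73 - 19629*sqrt(122) / 2137196000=-73.00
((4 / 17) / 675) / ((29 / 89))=356 / 332775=0.00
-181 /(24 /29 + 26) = -5249 /778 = -6.75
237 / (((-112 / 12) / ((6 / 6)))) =-711 / 28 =-25.39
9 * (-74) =-666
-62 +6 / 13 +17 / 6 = -58.71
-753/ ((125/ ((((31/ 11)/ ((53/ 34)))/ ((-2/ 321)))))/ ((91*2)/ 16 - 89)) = -79104688371/ 583000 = -135685.57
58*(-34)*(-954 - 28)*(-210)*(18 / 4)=-1829996280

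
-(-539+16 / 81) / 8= 43643 / 648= 67.35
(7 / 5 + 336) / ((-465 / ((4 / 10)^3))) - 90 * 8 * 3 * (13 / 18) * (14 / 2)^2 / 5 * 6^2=-159950713496 / 290625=-550368.05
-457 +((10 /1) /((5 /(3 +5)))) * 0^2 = -457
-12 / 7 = -1.71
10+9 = 19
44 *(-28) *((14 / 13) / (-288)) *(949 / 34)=39347 / 306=128.58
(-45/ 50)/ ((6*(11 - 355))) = 3/ 6880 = 0.00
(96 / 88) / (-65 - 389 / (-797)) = -2391 / 141394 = -0.02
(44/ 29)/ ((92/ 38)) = 418/ 667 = 0.63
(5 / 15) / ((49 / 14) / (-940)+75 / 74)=69560 / 210723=0.33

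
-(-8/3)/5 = 8/15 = 0.53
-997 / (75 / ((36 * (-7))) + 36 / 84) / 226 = -41874 / 1243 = -33.69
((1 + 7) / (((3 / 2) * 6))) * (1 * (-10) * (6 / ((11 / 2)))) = -320 / 33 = -9.70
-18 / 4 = -9 / 2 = -4.50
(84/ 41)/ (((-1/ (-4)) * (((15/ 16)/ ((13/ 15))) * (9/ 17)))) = 396032/ 27675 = 14.31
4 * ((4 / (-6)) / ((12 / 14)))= -28 / 9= -3.11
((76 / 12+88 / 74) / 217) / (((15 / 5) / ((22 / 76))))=9185 / 2745918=0.00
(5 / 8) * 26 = 65 / 4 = 16.25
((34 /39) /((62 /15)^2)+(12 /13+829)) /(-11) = -20737733 /274846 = -75.45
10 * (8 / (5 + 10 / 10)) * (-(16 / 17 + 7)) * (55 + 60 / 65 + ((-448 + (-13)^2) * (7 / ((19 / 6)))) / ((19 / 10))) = 2269607400 / 79781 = 28447.97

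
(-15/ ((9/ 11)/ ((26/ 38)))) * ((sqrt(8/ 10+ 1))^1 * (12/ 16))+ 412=412 - 429 * sqrt(5)/ 76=399.38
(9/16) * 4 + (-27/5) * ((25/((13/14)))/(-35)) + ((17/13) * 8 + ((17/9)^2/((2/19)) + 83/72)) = 437317/8424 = 51.91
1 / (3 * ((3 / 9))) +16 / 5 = 21 / 5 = 4.20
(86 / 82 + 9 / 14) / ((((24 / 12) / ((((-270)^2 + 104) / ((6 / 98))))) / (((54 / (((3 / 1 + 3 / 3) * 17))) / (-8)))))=-1116468423 / 11152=-100113.74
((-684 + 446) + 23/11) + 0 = -2595/11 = -235.91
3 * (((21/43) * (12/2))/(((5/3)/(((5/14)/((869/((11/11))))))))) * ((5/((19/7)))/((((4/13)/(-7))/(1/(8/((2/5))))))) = -51597/11359568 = -0.00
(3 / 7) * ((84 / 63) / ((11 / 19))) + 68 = 5312 / 77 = 68.99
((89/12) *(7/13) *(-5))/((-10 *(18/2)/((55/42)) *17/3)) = 4895/95472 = 0.05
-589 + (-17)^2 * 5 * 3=3746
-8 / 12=-2 / 3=-0.67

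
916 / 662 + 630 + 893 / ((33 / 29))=15468511 / 10923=1416.14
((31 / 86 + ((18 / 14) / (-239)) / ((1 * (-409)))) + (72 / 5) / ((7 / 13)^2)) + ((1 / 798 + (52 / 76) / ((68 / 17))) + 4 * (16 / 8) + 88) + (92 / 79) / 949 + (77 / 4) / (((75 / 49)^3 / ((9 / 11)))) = 690324471253698319352 / 4584085140895203125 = 150.59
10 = 10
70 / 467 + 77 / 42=5557 / 2802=1.98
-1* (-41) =41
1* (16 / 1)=16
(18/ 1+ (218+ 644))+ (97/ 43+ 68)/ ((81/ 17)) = 1038799/ 1161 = 894.75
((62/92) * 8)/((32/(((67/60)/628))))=2077/6933120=0.00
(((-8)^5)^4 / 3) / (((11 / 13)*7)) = 64883028397787925.06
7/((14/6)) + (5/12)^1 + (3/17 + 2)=1141/204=5.59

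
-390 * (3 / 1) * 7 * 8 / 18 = -3640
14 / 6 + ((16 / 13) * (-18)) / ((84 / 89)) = -5771 / 273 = -21.14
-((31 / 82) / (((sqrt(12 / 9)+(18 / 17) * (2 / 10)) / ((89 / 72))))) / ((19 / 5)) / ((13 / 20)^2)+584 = 1073698688501 / 1838374564 -2491721875 * sqrt(3) / 16545371076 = 583.79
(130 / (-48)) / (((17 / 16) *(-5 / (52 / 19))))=1.40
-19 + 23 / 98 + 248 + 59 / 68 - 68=540125 / 3332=162.10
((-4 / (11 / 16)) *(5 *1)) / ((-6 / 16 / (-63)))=-53760 / 11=-4887.27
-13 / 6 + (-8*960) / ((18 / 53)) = -45231 / 2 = -22615.50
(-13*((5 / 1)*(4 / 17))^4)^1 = -2080000 / 83521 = -24.90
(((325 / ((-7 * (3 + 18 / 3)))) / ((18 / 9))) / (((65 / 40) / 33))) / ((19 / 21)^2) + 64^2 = 1455556 / 361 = 4032.01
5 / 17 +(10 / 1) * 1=10.29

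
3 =3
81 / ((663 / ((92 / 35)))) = 2484 / 7735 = 0.32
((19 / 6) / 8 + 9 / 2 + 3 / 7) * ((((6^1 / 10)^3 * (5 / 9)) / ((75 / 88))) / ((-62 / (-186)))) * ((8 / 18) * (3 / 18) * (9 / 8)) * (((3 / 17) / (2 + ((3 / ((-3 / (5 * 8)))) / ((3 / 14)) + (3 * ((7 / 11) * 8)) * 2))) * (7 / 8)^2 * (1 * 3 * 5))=-13637547 / 5533568000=-0.00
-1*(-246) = 246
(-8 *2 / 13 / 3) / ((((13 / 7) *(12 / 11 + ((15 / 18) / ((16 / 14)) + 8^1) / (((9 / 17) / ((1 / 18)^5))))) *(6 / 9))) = -502836719616 / 1655456208185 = -0.30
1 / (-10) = -1 / 10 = -0.10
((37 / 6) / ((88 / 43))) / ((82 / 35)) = 55685 / 43296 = 1.29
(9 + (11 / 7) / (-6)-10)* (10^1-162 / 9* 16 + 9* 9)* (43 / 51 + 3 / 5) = 1921144 / 5355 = 358.76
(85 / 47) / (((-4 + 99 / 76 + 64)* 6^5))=1615 / 425683512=0.00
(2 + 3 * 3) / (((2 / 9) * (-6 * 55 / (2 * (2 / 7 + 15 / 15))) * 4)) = -27 / 280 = -0.10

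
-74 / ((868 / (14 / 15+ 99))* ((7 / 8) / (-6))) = 443704 / 7595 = 58.42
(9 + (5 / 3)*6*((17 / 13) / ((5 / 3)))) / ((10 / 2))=219 / 65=3.37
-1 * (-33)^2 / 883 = -1089 / 883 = -1.23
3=3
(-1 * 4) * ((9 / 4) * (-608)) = 5472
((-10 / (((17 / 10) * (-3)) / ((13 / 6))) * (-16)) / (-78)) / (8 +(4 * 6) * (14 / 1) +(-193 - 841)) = -40 / 31671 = -0.00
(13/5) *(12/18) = 26/15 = 1.73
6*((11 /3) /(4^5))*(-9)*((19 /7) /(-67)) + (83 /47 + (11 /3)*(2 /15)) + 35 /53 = 78680358791 /26917148160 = 2.92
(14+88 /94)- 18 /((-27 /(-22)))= 0.27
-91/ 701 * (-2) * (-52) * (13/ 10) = -61516/ 3505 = -17.55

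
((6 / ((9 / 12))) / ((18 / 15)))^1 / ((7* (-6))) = -10 / 63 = -0.16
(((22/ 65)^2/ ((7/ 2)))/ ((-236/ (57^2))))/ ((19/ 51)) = -2110482/ 1744925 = -1.21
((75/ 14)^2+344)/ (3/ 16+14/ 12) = 876588/ 3185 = 275.22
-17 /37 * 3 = -1.38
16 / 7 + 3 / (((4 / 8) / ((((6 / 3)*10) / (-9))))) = -232 / 21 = -11.05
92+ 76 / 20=479 / 5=95.80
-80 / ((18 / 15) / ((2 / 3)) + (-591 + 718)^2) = -200 / 40327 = -0.00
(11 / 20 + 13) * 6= 813 / 10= 81.30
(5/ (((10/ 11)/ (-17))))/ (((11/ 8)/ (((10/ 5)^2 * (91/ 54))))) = -458.37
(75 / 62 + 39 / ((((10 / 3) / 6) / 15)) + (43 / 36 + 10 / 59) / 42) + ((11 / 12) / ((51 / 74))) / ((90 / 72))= 248063526743 / 235063080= 1055.31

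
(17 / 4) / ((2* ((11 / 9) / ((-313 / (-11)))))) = 47889 / 968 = 49.47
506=506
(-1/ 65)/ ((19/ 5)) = -0.00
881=881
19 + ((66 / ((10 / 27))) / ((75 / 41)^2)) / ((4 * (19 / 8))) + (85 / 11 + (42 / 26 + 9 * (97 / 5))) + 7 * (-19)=641452709 / 8490625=75.55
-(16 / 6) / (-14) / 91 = 0.00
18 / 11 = 1.64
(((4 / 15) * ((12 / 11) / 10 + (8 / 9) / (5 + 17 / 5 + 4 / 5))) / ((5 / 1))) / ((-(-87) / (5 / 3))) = 9368 / 44572275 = 0.00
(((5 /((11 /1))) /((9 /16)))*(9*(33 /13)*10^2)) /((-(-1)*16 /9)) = 13500 /13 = 1038.46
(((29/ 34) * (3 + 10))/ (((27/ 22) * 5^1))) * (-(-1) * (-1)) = -4147/ 2295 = -1.81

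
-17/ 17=-1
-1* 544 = -544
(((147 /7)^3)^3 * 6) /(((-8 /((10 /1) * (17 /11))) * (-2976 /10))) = 337569019796925 /10912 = 30935577327.43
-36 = -36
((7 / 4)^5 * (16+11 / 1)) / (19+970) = 453789 / 1012736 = 0.45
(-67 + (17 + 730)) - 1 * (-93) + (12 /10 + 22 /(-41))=773.66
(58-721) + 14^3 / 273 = -25465 / 39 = -652.95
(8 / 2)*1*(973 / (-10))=-1946 / 5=-389.20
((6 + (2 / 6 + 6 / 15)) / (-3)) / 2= -101 / 90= -1.12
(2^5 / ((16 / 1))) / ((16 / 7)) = 7 / 8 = 0.88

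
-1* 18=-18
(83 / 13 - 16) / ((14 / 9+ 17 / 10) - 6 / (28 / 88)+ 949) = -78750 / 7644533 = -0.01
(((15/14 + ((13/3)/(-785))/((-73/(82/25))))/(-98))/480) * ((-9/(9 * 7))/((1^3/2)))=64483049/9906429960000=0.00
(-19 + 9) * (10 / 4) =-25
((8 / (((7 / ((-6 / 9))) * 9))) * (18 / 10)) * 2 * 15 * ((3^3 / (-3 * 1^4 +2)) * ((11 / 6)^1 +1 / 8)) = 1692 / 7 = 241.71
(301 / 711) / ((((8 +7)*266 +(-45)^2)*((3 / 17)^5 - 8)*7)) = -61053851 / 48576982665645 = -0.00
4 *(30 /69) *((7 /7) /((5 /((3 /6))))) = 4 /23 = 0.17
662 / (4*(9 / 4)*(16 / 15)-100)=-1655 / 226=-7.32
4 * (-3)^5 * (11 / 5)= -10692 / 5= -2138.40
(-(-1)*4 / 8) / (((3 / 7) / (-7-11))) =-21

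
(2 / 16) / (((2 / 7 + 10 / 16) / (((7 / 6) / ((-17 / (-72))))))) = 196 / 289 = 0.68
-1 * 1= -1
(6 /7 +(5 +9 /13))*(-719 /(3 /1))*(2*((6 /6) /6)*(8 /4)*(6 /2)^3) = -2571144 /91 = -28254.33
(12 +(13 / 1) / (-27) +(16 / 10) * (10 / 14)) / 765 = 2393 / 144585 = 0.02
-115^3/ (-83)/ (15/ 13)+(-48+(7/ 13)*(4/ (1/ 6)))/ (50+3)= 2724381931/ 171561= 15879.96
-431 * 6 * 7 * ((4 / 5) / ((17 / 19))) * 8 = -11006016 / 85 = -129482.54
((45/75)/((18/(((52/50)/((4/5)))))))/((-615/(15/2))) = -13/24600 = -0.00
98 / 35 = 14 / 5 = 2.80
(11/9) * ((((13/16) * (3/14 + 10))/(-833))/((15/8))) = -20449/3148740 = -0.01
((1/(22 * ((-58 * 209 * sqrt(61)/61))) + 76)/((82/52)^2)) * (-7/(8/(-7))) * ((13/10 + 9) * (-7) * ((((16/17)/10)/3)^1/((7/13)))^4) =-38691083112448/248769125521875 + 127273299712 * sqrt(61)/16585686367668928125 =-0.16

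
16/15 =1.07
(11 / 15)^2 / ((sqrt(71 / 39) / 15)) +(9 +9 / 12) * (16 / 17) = 121 * sqrt(2769) / 1065 +156 / 17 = 15.16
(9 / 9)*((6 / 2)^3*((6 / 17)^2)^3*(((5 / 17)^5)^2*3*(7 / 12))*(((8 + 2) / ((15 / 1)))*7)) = 100465312500000 / 48661191875666868481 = 0.00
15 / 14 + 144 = 2031 / 14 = 145.07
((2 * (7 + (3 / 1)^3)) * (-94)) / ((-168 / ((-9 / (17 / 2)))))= -282 / 7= -40.29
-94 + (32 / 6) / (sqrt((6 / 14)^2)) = -734 / 9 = -81.56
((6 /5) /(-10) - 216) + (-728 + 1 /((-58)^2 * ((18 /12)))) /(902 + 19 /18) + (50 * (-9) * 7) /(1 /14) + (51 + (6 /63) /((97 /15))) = -2054433834787837 /46411194725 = -44265.91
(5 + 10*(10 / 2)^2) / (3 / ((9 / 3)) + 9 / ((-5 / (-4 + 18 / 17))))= 4335 / 107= 40.51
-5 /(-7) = 5 /7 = 0.71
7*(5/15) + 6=8.33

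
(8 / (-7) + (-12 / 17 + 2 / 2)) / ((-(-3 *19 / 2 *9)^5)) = -3232 / 4227988398581367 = -0.00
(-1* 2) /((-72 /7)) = 7 /36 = 0.19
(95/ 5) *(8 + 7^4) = 45771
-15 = -15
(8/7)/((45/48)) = 128/105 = 1.22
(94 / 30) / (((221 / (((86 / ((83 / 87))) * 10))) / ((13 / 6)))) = 117218 / 4233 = 27.69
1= 1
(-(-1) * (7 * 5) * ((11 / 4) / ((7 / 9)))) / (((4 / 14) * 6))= 1155 / 16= 72.19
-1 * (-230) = 230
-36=-36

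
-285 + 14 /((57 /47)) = -15587 /57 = -273.46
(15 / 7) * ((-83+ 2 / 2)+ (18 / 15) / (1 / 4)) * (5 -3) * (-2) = 4632 / 7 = 661.71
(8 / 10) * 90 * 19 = 1368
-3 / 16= -0.19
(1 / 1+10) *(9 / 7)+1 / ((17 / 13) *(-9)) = 15056 / 1071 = 14.06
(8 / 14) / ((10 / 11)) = 22 / 35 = 0.63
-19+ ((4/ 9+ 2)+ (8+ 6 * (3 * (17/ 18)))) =8.44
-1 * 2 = -2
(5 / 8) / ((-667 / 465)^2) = 1081125 / 3559112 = 0.30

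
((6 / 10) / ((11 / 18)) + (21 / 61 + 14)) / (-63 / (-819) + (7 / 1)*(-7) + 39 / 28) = -18716516 / 58044855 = -0.32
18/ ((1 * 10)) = 9/ 5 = 1.80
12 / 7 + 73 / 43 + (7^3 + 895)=373665 / 301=1241.41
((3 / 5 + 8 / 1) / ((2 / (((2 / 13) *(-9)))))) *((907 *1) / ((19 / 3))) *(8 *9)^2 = -5458891968 / 1235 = -4420155.44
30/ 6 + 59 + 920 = 984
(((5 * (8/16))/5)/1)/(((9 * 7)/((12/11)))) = 2/231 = 0.01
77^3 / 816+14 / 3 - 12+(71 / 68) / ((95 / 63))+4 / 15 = 42876503 / 77520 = 553.10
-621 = -621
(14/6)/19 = 7/57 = 0.12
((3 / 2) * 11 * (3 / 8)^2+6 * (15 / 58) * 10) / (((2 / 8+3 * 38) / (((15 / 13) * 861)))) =855140895 / 5513248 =155.11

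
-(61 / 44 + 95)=-4241 / 44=-96.39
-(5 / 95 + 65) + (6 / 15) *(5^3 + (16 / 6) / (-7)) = -30334 / 1995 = -15.21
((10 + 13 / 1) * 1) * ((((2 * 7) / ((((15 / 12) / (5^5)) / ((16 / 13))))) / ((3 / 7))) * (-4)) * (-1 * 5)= 46235897.44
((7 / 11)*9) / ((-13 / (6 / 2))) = -189 / 143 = -1.32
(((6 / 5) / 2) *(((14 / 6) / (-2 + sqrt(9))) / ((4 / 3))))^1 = 21 / 20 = 1.05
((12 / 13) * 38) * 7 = 3192 / 13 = 245.54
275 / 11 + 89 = 114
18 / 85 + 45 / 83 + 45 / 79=737676 / 557345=1.32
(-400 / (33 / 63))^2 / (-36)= -1960000 / 121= -16198.35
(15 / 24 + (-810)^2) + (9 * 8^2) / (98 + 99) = 656103.55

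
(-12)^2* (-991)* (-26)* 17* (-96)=-6055216128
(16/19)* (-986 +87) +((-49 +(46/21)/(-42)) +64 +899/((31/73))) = 1374.90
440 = 440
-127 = -127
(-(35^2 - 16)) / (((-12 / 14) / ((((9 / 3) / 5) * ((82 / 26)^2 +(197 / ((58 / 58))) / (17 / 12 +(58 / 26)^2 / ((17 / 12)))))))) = 42239.91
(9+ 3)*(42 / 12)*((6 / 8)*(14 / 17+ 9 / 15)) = 7623 / 170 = 44.84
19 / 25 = 0.76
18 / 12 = 3 / 2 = 1.50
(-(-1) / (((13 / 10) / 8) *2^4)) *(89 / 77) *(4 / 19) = 1780 / 19019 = 0.09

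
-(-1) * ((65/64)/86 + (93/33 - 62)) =-3582389/60544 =-59.17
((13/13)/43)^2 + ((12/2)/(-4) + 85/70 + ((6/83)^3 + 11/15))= 0.45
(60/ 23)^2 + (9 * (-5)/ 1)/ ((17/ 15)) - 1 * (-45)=108810/ 8993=12.10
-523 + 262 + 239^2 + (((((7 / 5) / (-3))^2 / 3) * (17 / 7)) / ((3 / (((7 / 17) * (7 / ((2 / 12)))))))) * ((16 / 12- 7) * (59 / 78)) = 56855.64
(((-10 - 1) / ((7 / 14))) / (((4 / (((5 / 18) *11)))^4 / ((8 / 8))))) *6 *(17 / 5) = -342233375 / 2239488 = -152.82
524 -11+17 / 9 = 4634 / 9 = 514.89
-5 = -5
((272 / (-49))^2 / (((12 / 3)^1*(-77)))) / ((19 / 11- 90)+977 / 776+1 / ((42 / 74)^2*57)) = 7363035648 / 6399966969347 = 0.00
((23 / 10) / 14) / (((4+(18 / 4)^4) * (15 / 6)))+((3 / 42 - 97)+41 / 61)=-96.26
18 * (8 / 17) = 144 / 17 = 8.47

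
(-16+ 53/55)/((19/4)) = -3308/1045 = -3.17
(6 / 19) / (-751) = -0.00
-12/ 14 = -6/ 7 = -0.86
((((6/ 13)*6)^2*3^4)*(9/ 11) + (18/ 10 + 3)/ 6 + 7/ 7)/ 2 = 4740651/ 18590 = 255.01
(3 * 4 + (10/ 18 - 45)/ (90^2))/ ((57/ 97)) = 20.41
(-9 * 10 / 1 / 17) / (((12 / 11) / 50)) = -4125 / 17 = -242.65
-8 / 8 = -1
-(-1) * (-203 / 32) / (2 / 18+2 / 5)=-9135 / 736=-12.41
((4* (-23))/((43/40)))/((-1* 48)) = 1.78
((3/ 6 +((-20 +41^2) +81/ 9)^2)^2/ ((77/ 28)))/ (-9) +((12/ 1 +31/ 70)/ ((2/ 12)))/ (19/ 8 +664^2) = -142252136225437577187/ 452655665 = -314261252480.82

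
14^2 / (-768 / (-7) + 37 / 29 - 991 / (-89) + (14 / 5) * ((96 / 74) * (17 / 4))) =163777355 / 114947318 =1.42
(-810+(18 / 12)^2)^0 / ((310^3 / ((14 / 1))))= 7 / 14895500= 0.00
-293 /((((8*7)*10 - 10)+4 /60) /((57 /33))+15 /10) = -167010 /182377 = -0.92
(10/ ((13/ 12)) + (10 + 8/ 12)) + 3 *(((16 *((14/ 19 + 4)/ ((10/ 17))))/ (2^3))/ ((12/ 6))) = 32645/ 741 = 44.06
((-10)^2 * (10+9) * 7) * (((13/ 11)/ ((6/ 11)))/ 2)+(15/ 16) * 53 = 693985/ 48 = 14458.02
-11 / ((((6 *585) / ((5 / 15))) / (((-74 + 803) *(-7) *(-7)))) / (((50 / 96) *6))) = -24255 / 208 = -116.61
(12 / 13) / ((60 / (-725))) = -145 / 13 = -11.15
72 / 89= 0.81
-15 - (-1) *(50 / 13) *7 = 155 / 13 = 11.92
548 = 548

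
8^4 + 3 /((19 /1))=4096.16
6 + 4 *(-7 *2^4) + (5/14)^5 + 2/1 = -236639435/537824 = -439.99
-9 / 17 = -0.53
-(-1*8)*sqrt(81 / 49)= 72 / 7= 10.29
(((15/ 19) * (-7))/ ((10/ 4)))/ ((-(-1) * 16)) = -21/ 152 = -0.14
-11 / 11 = -1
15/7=2.14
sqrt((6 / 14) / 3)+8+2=sqrt(7) / 7+10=10.38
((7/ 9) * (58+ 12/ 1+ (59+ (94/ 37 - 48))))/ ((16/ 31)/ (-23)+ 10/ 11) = 169698991/ 2315682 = 73.28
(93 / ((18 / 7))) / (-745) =-217 / 4470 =-0.05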